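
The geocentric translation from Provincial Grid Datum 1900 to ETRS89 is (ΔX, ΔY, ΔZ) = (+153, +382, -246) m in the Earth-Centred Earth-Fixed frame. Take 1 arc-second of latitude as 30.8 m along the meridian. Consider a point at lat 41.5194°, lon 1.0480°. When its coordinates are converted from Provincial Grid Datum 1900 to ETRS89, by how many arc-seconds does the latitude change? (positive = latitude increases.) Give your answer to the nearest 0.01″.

Δφ = -9.42″

sin φ = 0.662874, cos φ = 0.748731, sin λ = 0.018290, cos λ = 0.999833.
North component: ΔN = −sin φ cos λ·ΔX − sin φ sin λ·ΔY + cos φ·ΔZ = −(0.662874)(0.999833)(153) − (0.662874)(0.018290)(382) + (0.748731)(-246) = -290.22 m.
1° of latitude spans 3600 × 30.80 = 110880 m, so Δφ = -290.22 / 110880 × 3600 = -9.423″.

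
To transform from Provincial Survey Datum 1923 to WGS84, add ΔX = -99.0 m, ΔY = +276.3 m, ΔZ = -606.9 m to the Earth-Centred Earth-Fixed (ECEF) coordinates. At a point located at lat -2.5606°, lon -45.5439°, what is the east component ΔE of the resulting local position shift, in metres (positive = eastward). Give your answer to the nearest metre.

ΔE = 123 m

The local east axis at (φ, λ) is (−sin λ, cos λ, 0), so ΔE = −sin(-45.5439°)·(-99.0) + cos(-45.5439°)·276.3 = 122.85 m.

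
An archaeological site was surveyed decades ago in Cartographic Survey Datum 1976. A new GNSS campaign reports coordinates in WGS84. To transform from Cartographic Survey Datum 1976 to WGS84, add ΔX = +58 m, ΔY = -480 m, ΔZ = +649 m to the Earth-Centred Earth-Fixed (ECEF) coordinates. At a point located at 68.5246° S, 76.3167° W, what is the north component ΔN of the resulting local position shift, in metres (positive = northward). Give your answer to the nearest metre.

At φ = -68.5246°, λ = -76.3167°: sin φ = -0.930575, cos φ = 0.366102, sin λ = -0.971618, cos λ = 0.236555.
ΔN = −sin φ cos λ·ΔX − sin φ sin λ·ΔY + cos φ·ΔZ = −(-0.930575)(0.236555)(58) − (-0.930575)(-0.971618)(-480) + (0.366102)(649) = 684.37 m.

ΔN = 684 m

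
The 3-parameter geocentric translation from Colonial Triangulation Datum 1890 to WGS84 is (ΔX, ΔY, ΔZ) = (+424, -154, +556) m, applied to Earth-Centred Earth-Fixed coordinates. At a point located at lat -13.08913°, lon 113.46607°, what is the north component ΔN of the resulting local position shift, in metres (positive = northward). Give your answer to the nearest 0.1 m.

At φ = -13.08913°, λ = 113.46607°: sin φ = -0.226467, cos φ = 0.974019, sin λ = 0.917296, cos λ = -0.398206.
ΔN = −sin φ cos λ·ΔX − sin φ sin λ·ΔY + cos φ·ΔZ = −(-0.226467)(-0.398206)(424) − (-0.226467)(0.917296)(-154) + (0.974019)(556) = 471.33 m.

ΔN = 471.3 m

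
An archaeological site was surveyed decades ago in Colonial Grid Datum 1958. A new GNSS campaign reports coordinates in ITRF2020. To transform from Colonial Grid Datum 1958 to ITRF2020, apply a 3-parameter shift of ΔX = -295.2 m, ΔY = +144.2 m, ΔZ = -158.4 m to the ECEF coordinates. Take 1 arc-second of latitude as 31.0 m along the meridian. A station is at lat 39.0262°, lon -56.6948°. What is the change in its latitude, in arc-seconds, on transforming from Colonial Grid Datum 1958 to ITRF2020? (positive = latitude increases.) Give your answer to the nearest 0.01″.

sin φ = 0.629676, cos φ = 0.776858, sin λ = -0.835758, cos λ = 0.549099.
North component: ΔN = −sin φ cos λ·ΔX − sin φ sin λ·ΔY + cos φ·ΔZ = −(0.629676)(0.549099)(-295.2) − (0.629676)(-0.835758)(144.2) + (0.776858)(-158.4) = 54.90 m.
1° of latitude spans 3600 × 31.00 = 111600 m, so Δφ = 54.90 / 111600 × 3600 = 1.771″.

Δφ = 1.77″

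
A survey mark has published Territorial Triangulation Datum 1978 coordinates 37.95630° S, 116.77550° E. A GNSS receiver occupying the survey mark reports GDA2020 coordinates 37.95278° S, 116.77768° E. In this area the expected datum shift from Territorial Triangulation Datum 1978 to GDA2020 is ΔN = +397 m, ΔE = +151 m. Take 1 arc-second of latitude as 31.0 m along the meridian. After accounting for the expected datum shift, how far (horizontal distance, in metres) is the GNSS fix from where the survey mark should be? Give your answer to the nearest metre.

Observed coordinate differences: Δφ = +0.00352°, Δλ = +0.00218°.
Converting to metres (1° lat = 111600 m, cos φ = 0.788480): observed ΔN = 392.8 m, observed ΔE = 191.8 m.
Subtracting the expected shift leaves a residual of 392.8 − (397) = -4.2 m north and 191.8 − (151) = 40.8 m east.
Residual distance = √((-4.2)² + 40.8²) = 41.0 m.

41 m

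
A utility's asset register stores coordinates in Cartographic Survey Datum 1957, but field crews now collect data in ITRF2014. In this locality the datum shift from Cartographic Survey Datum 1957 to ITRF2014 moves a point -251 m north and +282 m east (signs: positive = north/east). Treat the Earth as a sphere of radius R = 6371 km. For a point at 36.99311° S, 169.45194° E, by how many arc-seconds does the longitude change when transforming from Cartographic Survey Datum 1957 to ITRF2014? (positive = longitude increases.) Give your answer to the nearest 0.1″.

Δλ = 11.4″

At latitude -36.99311°, cos φ = 0.798708.
One radian of longitude at latitude φ spans R cos φ, so Δλ = ΔE / (R cos φ) = 282.0 / (6371000 × 0.798708) = 5.5418e-05 rad = 11.431″.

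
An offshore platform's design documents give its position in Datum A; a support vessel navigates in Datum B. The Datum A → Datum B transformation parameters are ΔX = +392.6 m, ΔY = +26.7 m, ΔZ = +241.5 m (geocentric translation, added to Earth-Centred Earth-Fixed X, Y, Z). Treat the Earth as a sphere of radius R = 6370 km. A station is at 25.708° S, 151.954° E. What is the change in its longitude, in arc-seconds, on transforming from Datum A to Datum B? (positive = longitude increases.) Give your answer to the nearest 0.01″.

sin φ = -0.433785, cos φ = 0.901016, sin λ = 0.470180, cos λ = -0.882570.
East component: ΔE = −sin λ·ΔX + cos λ·ΔY = −(0.470180)(392.6) + (-0.882570)(26.7) = -208.16 m.
1° of latitude spans πR/180 = 111177 m; at latitude φ, 1° of longitude spans that × cos φ = 100172.7 m, so Δλ = -208.16 / 100172.7 × 3600 = -7.481″.

Δλ = -7.48″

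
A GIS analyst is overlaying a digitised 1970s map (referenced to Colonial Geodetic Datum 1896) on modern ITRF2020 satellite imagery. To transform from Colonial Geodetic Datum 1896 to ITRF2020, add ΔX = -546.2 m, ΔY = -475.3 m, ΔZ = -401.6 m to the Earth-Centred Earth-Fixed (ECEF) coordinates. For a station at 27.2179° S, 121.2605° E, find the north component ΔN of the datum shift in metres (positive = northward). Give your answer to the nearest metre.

The local north axis is (−sin φ cos λ, −sin φ sin λ, cos φ), giving ΔN = 129.638 − 185.829 − 357.132 = -413.32 m.

ΔN = -413 m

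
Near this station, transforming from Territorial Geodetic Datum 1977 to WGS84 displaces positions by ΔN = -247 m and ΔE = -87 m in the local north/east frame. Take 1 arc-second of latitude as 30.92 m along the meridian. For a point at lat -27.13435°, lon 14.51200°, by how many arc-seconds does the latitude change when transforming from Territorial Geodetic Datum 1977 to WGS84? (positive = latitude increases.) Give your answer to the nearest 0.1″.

Δφ = -8.0″

1″ of latitude = 30.92 m, so Δφ = -247.0 / 30.92 = -7.988″.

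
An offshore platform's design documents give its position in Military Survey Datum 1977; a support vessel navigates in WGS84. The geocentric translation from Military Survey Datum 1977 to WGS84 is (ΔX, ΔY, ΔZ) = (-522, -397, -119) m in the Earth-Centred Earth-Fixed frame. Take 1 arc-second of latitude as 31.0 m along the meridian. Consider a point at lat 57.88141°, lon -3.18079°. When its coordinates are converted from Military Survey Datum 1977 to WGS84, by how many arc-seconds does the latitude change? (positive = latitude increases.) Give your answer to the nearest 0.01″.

Δφ = 11.60″

sin φ = 0.846949, cos φ = 0.531673, sin λ = -0.055487, cos λ = 0.998459.
North component: ΔN = −sin φ cos λ·ΔX − sin φ sin λ·ΔY + cos φ·ΔZ = −(0.846949)(0.998459)(-522) − (0.846949)(-0.055487)(-397) + (0.531673)(-119) = 359.50 m.
1° of latitude spans 3600 × 31.00 = 111600 m, so Δφ = 359.50 / 111600 × 3600 = 11.597″.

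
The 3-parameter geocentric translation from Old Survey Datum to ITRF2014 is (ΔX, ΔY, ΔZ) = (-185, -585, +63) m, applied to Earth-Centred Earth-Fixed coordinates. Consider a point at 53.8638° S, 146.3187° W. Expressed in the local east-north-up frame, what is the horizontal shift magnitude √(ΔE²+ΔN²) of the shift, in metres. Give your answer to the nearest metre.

572 m

At φ = -53.8638°, λ = -146.3187°: sin φ = -0.807617, cos φ = 0.589707, sin λ = -0.554573, cos λ = -0.832135.
ΔE = −sin λ·ΔX + cos λ·ΔY = −(-0.554573)·(-185) + (-0.832135)·(-585) = 384.20 m.
ΔN = −sin φ cos λ·ΔX − sin φ sin λ·ΔY + cos φ·ΔZ = −(-0.807617)(-0.832135)(-185) − (-0.807617)(-0.554573)(-585) + (0.589707)(63) = 423.49 m.
Horizontal magnitude = √(ΔE² + ΔN²) = √(384.20² + 423.49²) = 571.80 m.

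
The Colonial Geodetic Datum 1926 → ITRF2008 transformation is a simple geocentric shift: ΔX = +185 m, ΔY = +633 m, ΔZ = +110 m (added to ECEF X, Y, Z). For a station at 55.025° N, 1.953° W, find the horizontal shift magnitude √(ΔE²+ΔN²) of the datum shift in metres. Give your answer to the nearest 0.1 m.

At φ = 55.025°, λ = -1.953°: sin φ = 0.819402, cos φ = 0.573219, sin λ = -0.034080, cos λ = 0.999419.
ΔE = −sin λ·ΔX + cos λ·ΔY = −(-0.034080)·(185) + (0.999419)·(633) = 638.94 m.
ΔN = −sin φ cos λ·ΔX − sin φ sin λ·ΔY + cos φ·ΔZ = −(0.819402)(0.999419)(185) − (0.819402)(-0.034080)(633) + (0.573219)(110) = -70.77 m.
Horizontal magnitude = √(ΔE² + ΔN²) = √(638.94² + (-70.77)²) = 642.84 m.

642.8 m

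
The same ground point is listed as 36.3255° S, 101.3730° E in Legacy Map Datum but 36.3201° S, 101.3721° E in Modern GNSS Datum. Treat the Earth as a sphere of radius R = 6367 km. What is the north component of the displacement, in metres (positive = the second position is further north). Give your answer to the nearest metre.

Δφ = -36.3201° − -36.3255° = +0.0054°; Δλ = 101.3721° − 101.3730° = -0.0009°.
1° along a meridian = πR/180 = 111125 m.
ΔN = Δφ × 111125 = 600.1 m; ΔE = Δλ × 111125 × cos(-36.3255°) = -0.0009 × 111125 × 0.805665 = -80.6 m.

ΔN = 600 m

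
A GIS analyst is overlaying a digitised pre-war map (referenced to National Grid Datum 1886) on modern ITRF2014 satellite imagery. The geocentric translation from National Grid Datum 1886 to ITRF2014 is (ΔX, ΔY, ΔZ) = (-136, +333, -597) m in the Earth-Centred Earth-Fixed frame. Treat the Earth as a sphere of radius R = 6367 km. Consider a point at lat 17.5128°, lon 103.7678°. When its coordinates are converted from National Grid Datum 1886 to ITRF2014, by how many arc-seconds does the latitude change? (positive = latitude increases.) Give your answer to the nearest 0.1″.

sin φ = 0.300919, cos φ = 0.953650, sin λ = 0.971268, cos λ = -0.237988.
North component: ΔN = −sin φ cos λ·ΔX − sin φ sin λ·ΔY + cos φ·ΔZ = −(0.300919)(-0.237988)(-136) − (0.300919)(0.971268)(333) + (0.953650)(-597) = -676.40 m.
1° of latitude spans πR/180 = 111125 m, so Δφ = -676.40 / 111125 × 3600 = -21.912″.

Δφ = -21.9″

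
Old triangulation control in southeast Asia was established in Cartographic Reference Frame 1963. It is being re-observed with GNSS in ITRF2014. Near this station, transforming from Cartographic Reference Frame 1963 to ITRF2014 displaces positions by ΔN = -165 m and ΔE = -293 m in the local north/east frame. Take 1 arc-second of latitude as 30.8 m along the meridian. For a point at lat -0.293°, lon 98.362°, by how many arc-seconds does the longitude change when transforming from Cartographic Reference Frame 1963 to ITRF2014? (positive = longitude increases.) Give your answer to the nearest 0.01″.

Δλ = -9.51″

At latitude -0.293°, cos φ = 0.999987.
1″ of longitude at this latitude = 30.80 × cos φ = 30.7996 m, so Δλ = -293.0 / 30.7996 = -9.513″.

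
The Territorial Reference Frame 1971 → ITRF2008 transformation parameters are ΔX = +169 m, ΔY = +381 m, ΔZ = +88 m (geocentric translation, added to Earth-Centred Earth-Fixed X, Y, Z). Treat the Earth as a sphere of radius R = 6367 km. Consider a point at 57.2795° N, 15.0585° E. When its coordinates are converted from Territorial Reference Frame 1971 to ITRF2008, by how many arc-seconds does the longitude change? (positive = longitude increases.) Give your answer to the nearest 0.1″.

Δλ = 19.4″

sin φ = 0.841317, cos φ = 0.540541, sin λ = 0.259805, cos λ = 0.965661.
East component: ΔE = −sin λ·ΔX + cos λ·ΔY = −(0.259805)(169) + (0.965661)(381) = 324.01 m.
1° of latitude spans πR/180 = 111125 m; at latitude φ, 1° of longitude spans that × cos φ = 60067.7 m, so Δλ = 324.01 / 60067.7 × 3600 = 19.419″.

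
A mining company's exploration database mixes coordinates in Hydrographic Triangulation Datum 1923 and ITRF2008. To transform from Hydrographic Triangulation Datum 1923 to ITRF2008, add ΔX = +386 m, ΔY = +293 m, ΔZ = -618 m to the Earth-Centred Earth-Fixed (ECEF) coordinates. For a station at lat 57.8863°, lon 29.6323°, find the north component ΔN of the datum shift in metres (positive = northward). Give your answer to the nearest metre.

At φ = 57.8863°, λ = 29.6323°: sin φ = 0.846995, cos φ = 0.531601, sin λ = 0.494432, cos λ = 0.869216.
ΔN = −sin φ cos λ·ΔX − sin φ sin λ·ΔY + cos φ·ΔZ = −(0.846995)(0.869216)(386) − (0.846995)(0.494432)(293) + (0.531601)(-618) = -735.41 m.

ΔN = -735 m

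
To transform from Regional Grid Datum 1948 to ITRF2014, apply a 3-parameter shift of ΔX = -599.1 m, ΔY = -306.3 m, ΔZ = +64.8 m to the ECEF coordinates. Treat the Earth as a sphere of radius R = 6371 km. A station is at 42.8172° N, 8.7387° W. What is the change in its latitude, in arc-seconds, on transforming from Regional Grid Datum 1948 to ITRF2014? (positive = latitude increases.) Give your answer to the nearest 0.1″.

sin φ = 0.679662, cos φ = 0.733526, sin λ = -0.151928, cos λ = 0.988391.
North component: ΔN = −sin φ cos λ·ΔX − sin φ sin λ·ΔY + cos φ·ΔZ = −(0.679662)(0.988391)(-599.1) − (0.679662)(-0.151928)(-306.3) + (0.733526)(64.8) = 418.36 m.
1° of latitude spans πR/180 = 111195 m, so Δφ = 418.36 / 111195 × 3600 = 13.545″.

Δφ = 13.5″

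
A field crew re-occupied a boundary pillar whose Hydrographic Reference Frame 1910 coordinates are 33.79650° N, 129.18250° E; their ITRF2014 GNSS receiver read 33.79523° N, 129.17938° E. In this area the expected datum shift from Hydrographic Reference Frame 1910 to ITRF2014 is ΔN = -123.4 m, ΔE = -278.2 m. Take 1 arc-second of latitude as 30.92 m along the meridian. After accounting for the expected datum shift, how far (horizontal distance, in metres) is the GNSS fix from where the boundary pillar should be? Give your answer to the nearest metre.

21 m

Observed coordinate differences: Δφ = -0.00127°, Δλ = -0.00312°.
Converting to metres (1° lat = 111312 m, cos φ = 0.831018): observed ΔN = -141.4 m, observed ΔE = -288.6 m.
Subtracting the expected shift leaves a residual of -141.4 − (-123.4) = -18.0 m north and -288.6 − (-278.2) = -10.4 m east.
Residual distance = √((-18.0)² + (-10.4)²) = 20.8 m.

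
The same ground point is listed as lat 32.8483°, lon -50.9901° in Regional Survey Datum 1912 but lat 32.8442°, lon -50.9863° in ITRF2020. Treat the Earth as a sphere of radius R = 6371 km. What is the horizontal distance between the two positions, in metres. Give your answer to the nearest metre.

Δφ = 32.8442° − 32.8483° = -0.0041°; Δλ = -50.9863° − -50.9901° = +0.0038°.
1° along a meridian = πR/180 = 111195 m.
ΔN = Δφ × 111195 = -455.9 m; ΔE = Δλ × 111195 × cos(32.8483°) = +0.0038 × 111195 × 0.840110 = 355.0 m.
Distance = √(ΔE² + ΔN²) = √(355.0² + (-455.9)²) = 577.8 m.

578 m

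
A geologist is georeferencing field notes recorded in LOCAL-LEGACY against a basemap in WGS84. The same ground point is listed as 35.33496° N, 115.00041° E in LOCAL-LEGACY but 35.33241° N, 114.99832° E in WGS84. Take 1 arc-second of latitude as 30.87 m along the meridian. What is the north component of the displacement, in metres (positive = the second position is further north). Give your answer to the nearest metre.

ΔN = -283 m

Δφ = 35.33241° − 35.33496° = -0.00255°; Δλ = 114.99832° − 115.00041° = -0.00209°.
1° of latitude = 3600 × 30.87 = 111132 m.
ΔN = Δφ × 111132 = -283.4 m; ΔE = Δλ × 111132 × cos(35.33496°) = -0.00209 × 111132 × 0.815785 = -189.5 m.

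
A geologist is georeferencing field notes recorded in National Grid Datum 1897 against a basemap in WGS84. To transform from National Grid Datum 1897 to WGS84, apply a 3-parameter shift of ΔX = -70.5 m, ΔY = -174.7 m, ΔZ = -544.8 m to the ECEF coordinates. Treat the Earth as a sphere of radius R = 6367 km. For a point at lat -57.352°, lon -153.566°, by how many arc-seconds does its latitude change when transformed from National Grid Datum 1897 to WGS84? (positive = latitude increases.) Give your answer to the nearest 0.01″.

Δφ = -5.68″

sin φ = -0.842001, cos φ = 0.539476, sin λ = -0.445167, cos λ = -0.895448.
North component: ΔN = −sin φ cos λ·ΔX − sin φ sin λ·ΔY + cos φ·ΔZ = −(-0.842001)(-0.895448)(-70.5) − (-0.842001)(-0.445167)(-174.7) + (0.539476)(-544.8) = -175.27 m.
1° of latitude spans πR/180 = 111125 m, so Δφ = -175.27 / 111125 × 3600 = -5.678″.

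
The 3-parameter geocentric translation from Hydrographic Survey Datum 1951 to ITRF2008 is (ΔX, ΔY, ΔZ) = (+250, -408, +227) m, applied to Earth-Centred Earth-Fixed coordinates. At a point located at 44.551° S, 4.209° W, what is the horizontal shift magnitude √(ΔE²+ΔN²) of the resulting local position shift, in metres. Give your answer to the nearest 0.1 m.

528.1 m

At φ = -44.551°, λ = -4.209°: sin φ = -0.701544, cos φ = 0.712626, sin λ = -0.073395, cos λ = 0.997303.
ΔE = −sin λ·ΔX + cos λ·ΔY = −(-0.073395)·(250) + (0.997303)·(-408) = -388.55 m.
ΔN = −sin φ cos λ·ΔX − sin φ sin λ·ΔY + cos φ·ΔZ = −(-0.701544)(0.997303)(250) − (-0.701544)(-0.073395)(-408) + (0.712626)(227) = 357.69 m.
Horizontal magnitude = √(ΔE² + ΔN²) = √((-388.55)² + 357.69²) = 528.12 m.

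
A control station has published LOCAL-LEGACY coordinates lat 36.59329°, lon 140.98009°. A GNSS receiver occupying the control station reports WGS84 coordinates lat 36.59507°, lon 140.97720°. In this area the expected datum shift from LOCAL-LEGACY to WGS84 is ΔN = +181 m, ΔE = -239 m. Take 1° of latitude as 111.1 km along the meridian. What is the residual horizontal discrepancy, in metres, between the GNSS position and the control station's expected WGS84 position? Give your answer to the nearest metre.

Observed coordinate differences: Δφ = +0.00178°, Δλ = -0.00289°.
Converting to metres (1° lat = 111100 m, cos φ = 0.802887): observed ΔN = 197.8 m, observed ΔE = -257.8 m.
Subtracting the expected shift leaves a residual of 197.8 − (181) = 16.8 m north and -257.8 − (-239) = -18.8 m east.
Residual distance = √(16.8² + (-18.8)²) = 25.2 m.

25 m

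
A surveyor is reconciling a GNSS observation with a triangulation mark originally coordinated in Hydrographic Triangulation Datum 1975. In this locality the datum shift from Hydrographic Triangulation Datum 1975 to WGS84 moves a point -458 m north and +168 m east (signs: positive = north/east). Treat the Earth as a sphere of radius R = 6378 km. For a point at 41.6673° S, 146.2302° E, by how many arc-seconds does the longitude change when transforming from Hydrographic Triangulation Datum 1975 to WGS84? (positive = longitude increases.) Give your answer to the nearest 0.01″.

Δλ = 7.27″

At latitude -41.6673°, cos φ = 0.747018.
One radian of longitude at latitude φ spans R cos φ, so Δλ = ΔE / (R cos φ) = 168.0 / (6378000 × 0.747018) = 3.5261e-05 rad = 7.273″.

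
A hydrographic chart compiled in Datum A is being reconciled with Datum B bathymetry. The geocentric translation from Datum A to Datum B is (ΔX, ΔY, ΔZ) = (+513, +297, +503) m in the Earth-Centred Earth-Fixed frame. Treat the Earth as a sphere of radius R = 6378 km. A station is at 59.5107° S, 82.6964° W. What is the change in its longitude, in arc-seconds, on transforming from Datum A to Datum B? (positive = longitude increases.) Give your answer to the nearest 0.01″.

sin φ = -0.861724, cos φ = 0.507377, sin λ = -0.991886, cos λ = 0.127127.
East component: ΔE = −sin λ·ΔX + cos λ·ΔY = −(-0.991886)(513) + (0.127127)(297) = 546.59 m.
1° of latitude spans πR/180 = 111317 m; at latitude φ, 1° of longitude spans that × cos φ = 56479.8 m, so Δλ = 546.59 / 56479.8 × 3600 = 34.840″.

Δλ = 34.84″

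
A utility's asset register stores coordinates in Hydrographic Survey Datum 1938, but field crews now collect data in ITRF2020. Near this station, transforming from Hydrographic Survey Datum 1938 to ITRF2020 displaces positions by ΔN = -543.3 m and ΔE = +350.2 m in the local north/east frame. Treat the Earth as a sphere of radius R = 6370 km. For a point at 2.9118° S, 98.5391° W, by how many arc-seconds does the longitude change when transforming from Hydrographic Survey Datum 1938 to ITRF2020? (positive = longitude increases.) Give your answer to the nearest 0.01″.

At latitude -2.9118°, cos φ = 0.998709.
One radian of longitude at latitude φ spans R cos φ, so Δλ = ΔE / (R cos φ) = 350.2 / (6370000 × 0.998709) = 5.5048e-05 rad = 11.354″.

Δλ = 11.35″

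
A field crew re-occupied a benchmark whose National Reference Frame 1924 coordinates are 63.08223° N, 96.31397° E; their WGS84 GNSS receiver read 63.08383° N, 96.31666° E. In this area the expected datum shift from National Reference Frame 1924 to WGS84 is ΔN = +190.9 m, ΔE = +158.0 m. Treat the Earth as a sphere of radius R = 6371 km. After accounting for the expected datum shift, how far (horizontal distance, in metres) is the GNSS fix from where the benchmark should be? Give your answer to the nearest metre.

Observed coordinate differences: Δφ = +0.00160°, Δλ = +0.00269°.
Converting to metres (1° lat = 111195 m, cos φ = 0.452711): observed ΔN = 177.9 m, observed ΔE = 135.4 m.
Subtracting the expected shift leaves a residual of 177.9 − (190.9) = -13.0 m north and 135.4 − (158.0) = -22.6 m east.
Residual distance = √((-13.0)² + (-22.6)²) = 26.1 m.

26 m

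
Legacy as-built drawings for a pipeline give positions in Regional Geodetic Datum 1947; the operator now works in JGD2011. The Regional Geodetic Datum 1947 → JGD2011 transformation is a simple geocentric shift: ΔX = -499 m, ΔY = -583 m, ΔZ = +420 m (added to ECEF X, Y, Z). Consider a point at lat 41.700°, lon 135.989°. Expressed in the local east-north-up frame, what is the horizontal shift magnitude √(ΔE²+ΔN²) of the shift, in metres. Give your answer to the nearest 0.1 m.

At φ = 41.700°, λ = 135.989°: sin φ = 0.665230, cos φ = 0.746638, sin λ = 0.694796, cos λ = -0.719206.
ΔE = −sin λ·ΔX + cos λ·ΔY = −(0.694796)·(-499) + (-0.719206)·(-583) = 766.00 m.
ΔN = −sin φ cos λ·ΔX − sin φ sin λ·ΔY + cos φ·ΔZ = −(0.665230)(-0.719206)(-499) − (0.665230)(0.694796)(-583) + (0.746638)(420) = 344.31 m.
Horizontal magnitude = √(ΔE² + ΔN²) = √(766.00² + 344.31²) = 839.83 m.

839.8 m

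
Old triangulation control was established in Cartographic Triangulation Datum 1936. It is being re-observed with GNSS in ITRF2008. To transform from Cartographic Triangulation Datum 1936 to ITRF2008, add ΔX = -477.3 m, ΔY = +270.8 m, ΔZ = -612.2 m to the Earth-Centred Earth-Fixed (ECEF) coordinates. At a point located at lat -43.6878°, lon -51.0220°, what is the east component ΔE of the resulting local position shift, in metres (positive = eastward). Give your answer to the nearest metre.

The local east axis at (φ, λ) is (−sin λ, cos λ, 0), so ΔE = −sin(-51.0220°)·(-477.3) + cos(-51.0220°)·270.8 = -200.71 m.

ΔE = -201 m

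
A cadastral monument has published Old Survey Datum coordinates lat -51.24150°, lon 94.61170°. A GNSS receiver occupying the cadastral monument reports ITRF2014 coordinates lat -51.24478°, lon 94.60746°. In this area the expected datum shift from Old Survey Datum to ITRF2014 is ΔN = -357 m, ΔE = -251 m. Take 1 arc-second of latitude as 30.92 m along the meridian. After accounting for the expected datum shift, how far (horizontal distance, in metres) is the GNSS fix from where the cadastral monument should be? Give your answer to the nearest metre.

45 m

Observed coordinate differences: Δφ = -0.00328°, Δλ = -0.00424°.
Converting to metres (1° lat = 111312 m, cos φ = 0.626039): observed ΔN = -365.1 m, observed ΔE = -295.5 m.
Subtracting the expected shift leaves a residual of -365.1 − (-357) = -8.1 m north and -295.5 − (-251) = -44.5 m east.
Residual distance = √((-8.1)² + (-44.5)²) = 45.2 m.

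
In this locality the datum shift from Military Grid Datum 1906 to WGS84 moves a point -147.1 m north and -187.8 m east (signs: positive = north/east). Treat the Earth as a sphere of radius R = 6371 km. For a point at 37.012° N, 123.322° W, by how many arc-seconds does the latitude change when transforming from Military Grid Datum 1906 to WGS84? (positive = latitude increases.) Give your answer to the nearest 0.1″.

Δφ = -4.8″

On a sphere of radius R, 1 rad of latitude = R, so Δφ = ΔN / R = -147.1 / 6371000 = -2.3089e-05 rad = -4.762″.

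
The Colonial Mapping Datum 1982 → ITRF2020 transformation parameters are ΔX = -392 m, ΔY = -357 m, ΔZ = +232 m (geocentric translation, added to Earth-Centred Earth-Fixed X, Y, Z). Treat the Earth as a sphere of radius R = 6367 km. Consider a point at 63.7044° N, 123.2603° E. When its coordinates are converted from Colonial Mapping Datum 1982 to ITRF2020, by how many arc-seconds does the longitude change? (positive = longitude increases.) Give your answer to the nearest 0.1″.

sin φ = 0.896520, cos φ = 0.443002, sin λ = 0.836188, cos λ = -0.548444.
East component: ΔE = −sin λ·ΔX + cos λ·ΔY = −(0.836188)(-392) + (-0.548444)(-357) = 523.58 m.
1° of latitude spans πR/180 = 111125 m; at latitude φ, 1° of longitude spans that × cos φ = 49228.7 m, so Δλ = 523.58 / 49228.7 × 3600 = 38.288″.

Δλ = 38.3″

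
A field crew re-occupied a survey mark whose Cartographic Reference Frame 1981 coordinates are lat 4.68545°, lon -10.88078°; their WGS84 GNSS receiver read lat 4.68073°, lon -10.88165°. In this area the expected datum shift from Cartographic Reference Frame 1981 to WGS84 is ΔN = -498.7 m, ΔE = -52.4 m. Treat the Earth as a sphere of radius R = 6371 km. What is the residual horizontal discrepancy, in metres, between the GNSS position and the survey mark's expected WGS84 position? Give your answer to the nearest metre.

Observed coordinate differences: Δφ = -0.00472°, Δλ = -0.00087°.
Converting to metres (1° lat = 111195 m, cos φ = 0.996658): observed ΔN = -524.8 m, observed ΔE = -96.4 m.
Subtracting the expected shift leaves a residual of -524.8 − (-498.7) = -26.1 m north and -96.4 − (-52.4) = -44.0 m east.
Residual distance = √((-26.1)² + (-44.0)²) = 51.2 m.

51 m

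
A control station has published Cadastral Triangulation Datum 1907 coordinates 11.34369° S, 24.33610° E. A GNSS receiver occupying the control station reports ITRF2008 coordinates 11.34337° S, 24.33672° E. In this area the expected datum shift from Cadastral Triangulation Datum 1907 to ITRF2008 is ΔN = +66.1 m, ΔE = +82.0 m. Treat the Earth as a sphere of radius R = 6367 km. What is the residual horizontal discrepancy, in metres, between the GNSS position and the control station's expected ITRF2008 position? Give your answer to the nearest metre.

34 m

Observed coordinate differences: Δφ = +0.00032°, Δλ = +0.00062°.
Converting to metres (1° lat = 111125 m, cos φ = 0.980465): observed ΔN = 35.6 m, observed ΔE = 67.6 m.
Subtracting the expected shift leaves a residual of 35.6 − (66.1) = -30.5 m north and 67.6 − (82.0) = -14.4 m east.
Residual distance = √((-30.5)² + (-14.4)²) = 33.8 m.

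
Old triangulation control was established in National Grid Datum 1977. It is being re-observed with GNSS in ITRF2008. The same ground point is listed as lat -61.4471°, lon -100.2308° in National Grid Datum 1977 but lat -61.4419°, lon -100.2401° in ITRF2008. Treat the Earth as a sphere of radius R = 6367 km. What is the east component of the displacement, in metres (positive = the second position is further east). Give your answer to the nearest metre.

Δφ = -61.4419° − -61.4471° = +0.0052°; Δλ = -100.2401° − -100.2308° = -0.0093°.
1° along a meridian = πR/180 = 111125 m.
ΔN = Δφ × 111125 = 577.9 m; ΔE = Δλ × 111125 × cos(-61.4471°) = -0.0093 × 111125 × 0.477970 = -494.0 m.

ΔE = -494 m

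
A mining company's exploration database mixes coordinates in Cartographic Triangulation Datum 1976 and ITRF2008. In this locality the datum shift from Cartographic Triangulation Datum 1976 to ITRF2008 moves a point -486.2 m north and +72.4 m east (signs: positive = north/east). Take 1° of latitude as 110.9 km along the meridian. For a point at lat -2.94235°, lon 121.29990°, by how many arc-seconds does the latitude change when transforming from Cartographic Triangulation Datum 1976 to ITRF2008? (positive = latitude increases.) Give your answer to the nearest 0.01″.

1° of latitude = 110.9 km, so Δφ = -486.2 / 110900 = -0.0043841° = -15.783″.

Δφ = -15.78″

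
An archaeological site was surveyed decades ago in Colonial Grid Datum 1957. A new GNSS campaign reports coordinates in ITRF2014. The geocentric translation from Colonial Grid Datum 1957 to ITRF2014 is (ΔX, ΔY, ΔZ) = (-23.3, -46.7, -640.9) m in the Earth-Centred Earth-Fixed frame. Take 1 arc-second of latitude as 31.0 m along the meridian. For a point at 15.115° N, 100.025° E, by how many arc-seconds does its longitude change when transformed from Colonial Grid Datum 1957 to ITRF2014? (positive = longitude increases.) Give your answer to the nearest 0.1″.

Δλ = 1.0″

sin φ = 0.260757, cos φ = 0.965404, sin λ = 0.984732, cos λ = -0.174078.
East component: ΔE = −sin λ·ΔX + cos λ·ΔY = −(0.984732)(-23.3) + (-0.174078)(-46.7) = 31.07 m.
1° of latitude spans 3600 × 31.00 = 111600 m; at latitude φ, 1° of longitude spans that × cos φ = 107739.1 m, so Δλ = 31.07 / 107739.1 × 3600 = 1.038″.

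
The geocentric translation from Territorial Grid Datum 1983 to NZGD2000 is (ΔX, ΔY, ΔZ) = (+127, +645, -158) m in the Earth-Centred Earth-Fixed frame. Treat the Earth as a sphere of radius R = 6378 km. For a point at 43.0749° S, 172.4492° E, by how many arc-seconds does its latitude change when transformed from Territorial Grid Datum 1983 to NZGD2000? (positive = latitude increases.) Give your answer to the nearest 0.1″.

sin φ = -0.682954, cos φ = 0.730462, sin λ = 0.131405, cos λ = -0.991329.
North component: ΔN = −sin φ cos λ·ΔX − sin φ sin λ·ΔY + cos φ·ΔZ = −(-0.682954)(-0.991329)(127) − (-0.682954)(0.131405)(645) + (0.730462)(-158) = -143.51 m.
1° of latitude spans πR/180 = 111317 m, so Δφ = -143.51 / 111317 × 3600 = -4.641″.

Δφ = -4.6″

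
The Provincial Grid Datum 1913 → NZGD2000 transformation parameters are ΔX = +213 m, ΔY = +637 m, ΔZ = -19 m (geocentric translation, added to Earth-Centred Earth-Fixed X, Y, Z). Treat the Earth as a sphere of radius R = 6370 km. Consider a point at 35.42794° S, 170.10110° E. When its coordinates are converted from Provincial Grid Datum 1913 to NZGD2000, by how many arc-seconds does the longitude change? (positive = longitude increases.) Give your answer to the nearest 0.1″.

Δλ = -26.4″

sin φ = -0.579679, cos φ = 0.814845, sin λ = 0.171910, cos λ = -0.985113.
East component: ΔE = −sin λ·ΔX + cos λ·ΔY = −(0.171910)(213) + (-0.985113)(637) = -664.13 m.
1° of latitude spans πR/180 = 111177 m; at latitude φ, 1° of longitude spans that × cos φ = 90592.4 m, so Δλ = -664.13 / 90592.4 × 3600 = -26.392″.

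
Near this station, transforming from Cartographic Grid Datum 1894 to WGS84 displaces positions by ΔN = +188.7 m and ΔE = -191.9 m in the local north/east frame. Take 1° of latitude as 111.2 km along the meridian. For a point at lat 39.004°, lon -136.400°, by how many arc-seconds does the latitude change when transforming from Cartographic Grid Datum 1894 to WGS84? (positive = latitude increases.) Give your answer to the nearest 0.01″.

Δφ = 6.11″

1° of latitude = 111.2 km, so Δφ = 188.7 / 111200 = 0.0016969° = 6.109″.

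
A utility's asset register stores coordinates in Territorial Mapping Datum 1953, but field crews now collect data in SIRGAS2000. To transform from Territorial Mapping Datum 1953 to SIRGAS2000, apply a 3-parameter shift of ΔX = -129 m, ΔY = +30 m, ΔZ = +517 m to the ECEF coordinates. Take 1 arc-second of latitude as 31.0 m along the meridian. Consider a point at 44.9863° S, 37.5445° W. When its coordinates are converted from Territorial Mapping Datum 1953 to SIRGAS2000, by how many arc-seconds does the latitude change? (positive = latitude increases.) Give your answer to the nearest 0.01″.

Δφ = 9.05″

sin φ = -0.706938, cos φ = 0.707276, sin λ = -0.609377, cos λ = 0.792880.
North component: ΔN = −sin φ cos λ·ΔX − sin φ sin λ·ΔY + cos φ·ΔZ = −(-0.706938)(0.792880)(-129) − (-0.706938)(-0.609377)(30) + (0.707276)(517) = 280.43 m.
1° of latitude spans 3600 × 31.00 = 111600 m, so Δφ = 280.43 / 111600 × 3600 = 9.046″.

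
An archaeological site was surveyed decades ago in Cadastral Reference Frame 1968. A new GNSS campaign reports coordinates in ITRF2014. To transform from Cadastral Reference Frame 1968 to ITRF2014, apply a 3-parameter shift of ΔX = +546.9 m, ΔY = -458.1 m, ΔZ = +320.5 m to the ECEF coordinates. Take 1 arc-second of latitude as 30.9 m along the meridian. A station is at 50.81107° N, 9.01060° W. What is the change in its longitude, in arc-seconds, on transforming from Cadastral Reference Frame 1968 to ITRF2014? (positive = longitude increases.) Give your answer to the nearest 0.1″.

Δλ = -18.8″

sin φ = 0.775067, cos φ = 0.631880, sin λ = -0.156617, cos λ = 0.987659.
East component: ΔE = −sin λ·ΔX + cos λ·ΔY = −(-0.156617)(546.9) + (0.987659)(-458.1) = -366.79 m.
1° of latitude spans 3600 × 30.90 = 111240 m; at latitude φ, 1° of longitude spans that × cos φ = 70290.3 m, so Δλ = -366.79 / 70290.3 × 3600 = -18.786″.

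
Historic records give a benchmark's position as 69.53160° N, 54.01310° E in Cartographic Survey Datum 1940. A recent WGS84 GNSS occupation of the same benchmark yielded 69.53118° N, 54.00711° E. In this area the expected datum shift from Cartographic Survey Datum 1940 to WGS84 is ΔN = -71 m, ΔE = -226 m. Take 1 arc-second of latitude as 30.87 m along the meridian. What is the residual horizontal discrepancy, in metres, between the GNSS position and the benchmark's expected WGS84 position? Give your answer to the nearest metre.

25 m

Observed coordinate differences: Δφ = -0.00042°, Δλ = -0.00599°.
Converting to metres (1° lat = 111132 m, cos φ = 0.349691): observed ΔN = -46.7 m, observed ΔE = -232.8 m.
Subtracting the expected shift leaves a residual of -46.7 − (-71) = 24.3 m north and -232.8 − (-226) = -6.8 m east.
Residual distance = √(24.3² + (-6.8)²) = 25.3 m.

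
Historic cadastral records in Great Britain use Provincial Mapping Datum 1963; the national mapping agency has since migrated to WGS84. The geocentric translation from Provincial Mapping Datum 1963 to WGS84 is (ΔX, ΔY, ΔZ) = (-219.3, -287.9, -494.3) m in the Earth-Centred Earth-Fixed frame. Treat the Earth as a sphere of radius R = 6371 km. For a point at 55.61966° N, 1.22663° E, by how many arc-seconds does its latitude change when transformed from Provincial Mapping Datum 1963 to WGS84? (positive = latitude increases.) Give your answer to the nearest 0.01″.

sin φ = 0.825307, cos φ = 0.564684, sin λ = 0.021407, cos λ = 0.999771.
North component: ΔN = −sin φ cos λ·ΔX − sin φ sin λ·ΔY + cos φ·ΔZ = −(0.825307)(0.999771)(-219.3) − (0.825307)(0.021407)(-287.9) + (0.564684)(-494.3) = -93.09 m.
1° of latitude spans πR/180 = 111195 m, so Δφ = -93.09 / 111195 × 3600 = -3.014″.

Δφ = -3.01″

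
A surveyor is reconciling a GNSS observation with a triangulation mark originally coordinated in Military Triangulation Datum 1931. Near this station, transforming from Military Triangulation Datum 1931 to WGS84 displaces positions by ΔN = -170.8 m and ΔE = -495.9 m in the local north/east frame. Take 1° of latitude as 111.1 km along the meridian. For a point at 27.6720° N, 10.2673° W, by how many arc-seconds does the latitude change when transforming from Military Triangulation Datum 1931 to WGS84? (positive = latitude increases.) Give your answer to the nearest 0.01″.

1° of latitude = 111.1 km, so Δφ = -170.8 / 111100 = -0.0015374° = -5.534″.

Δφ = -5.53″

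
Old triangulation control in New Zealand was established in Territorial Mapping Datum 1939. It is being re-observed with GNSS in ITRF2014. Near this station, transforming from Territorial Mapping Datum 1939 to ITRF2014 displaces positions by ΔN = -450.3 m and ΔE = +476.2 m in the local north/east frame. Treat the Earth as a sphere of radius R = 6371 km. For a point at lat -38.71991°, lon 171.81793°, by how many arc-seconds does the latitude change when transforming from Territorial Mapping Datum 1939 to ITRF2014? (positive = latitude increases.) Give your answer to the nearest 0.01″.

Δφ = -14.58″

On a sphere of radius R, 1 rad of latitude = R, so Δφ = ΔN / R = -450.3 / 6371000 = -7.0680e-05 rad = -14.579″.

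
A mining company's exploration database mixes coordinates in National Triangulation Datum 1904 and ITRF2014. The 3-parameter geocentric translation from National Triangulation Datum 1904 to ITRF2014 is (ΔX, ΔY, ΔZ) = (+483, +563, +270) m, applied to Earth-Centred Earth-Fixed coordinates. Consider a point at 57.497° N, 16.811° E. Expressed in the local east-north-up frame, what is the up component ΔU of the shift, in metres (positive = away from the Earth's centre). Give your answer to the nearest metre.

The local up (radial) axis is (cos φ cos λ, cos φ sin λ, sin φ), giving ΔU = 248.445 + 87.495 + 227.708 = 563.65 m.

ΔU = 564 m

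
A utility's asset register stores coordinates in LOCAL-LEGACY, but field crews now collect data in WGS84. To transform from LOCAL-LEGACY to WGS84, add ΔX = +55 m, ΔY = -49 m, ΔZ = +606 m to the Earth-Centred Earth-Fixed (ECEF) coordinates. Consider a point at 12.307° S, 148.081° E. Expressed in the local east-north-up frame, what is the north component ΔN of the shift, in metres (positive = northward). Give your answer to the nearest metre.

ΔN = 577 m

The local north axis is (−sin φ cos λ, −sin φ sin λ, cos φ), giving ΔN = -9.951 − 5.522 + 592.074 = 576.60 m.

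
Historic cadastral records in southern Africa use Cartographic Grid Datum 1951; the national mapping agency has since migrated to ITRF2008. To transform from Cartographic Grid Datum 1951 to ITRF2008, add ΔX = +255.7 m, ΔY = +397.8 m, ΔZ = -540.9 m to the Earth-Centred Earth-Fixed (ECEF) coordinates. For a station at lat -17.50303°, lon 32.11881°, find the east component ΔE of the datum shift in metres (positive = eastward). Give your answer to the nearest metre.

At φ = -17.50303°, λ = 32.11881°: sin φ = -0.300756, cos φ = 0.953701, sin λ = 0.531677, cos λ = 0.846947.
ΔE = −sin λ·ΔX + cos λ·ΔY = −(0.531677)·(255.7) + (0.846947)·(397.8) = 200.97 m.

ΔE = 201 m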